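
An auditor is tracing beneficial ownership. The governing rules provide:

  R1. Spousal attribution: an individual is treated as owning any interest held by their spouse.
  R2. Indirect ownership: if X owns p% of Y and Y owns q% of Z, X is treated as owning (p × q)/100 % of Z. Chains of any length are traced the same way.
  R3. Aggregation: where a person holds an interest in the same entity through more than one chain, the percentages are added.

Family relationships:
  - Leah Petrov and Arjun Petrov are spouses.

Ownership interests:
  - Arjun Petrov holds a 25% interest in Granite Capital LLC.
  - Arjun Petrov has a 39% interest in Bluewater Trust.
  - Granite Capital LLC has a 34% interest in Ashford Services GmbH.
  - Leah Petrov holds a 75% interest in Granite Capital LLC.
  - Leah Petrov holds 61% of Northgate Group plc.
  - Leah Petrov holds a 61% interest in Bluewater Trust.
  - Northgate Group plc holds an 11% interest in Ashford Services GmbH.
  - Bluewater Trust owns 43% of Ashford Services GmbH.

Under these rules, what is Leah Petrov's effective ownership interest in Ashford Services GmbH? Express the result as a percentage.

83.71%

By spousal attribution (R1), Leah Petrov is treated as also owning Arjun Petrov's interest in Granite Capital LLC, giving 75% + 25% = 100%.
By spousal attribution (R1), Leah Petrov is treated as also owning Arjun Petrov's interest in Bluewater Trust, giving 61% + 39% = 100%.
Chain via Granite Capital LLC (R2): 100% × 34% = 34% of Ashford Services GmbH.
Chain via Northgate Group plc (R2): 61% × 11% = 6.71% of Ashford Services GmbH.
Chain via Bluewater Trust (R2): 100% × 43% = 43% of Ashford Services GmbH.
Aggregating (R3): 34% + 6.71% + 43% = 83.71%.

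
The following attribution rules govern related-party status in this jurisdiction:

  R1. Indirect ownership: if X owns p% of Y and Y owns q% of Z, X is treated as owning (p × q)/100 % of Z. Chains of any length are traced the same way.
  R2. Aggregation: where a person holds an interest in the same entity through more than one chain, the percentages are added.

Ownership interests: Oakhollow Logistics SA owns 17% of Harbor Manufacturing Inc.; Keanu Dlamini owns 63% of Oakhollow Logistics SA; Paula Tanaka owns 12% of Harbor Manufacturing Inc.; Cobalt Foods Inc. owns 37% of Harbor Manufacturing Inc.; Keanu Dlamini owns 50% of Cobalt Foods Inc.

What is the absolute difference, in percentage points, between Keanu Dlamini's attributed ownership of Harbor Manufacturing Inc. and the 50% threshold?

Chain via Oakhollow Logistics SA (R1): 63% × 17% = 10.71% of Harbor Manufacturing Inc.
Chain via Cobalt Foods Inc. (R1): 50% × 37% = 18.5% of Harbor Manufacturing Inc.
Aggregating (R2): 10.71% + 18.5% = 29.21%.
29.21% falls short of the 50% threshold by 20.79 percentage points.

20.79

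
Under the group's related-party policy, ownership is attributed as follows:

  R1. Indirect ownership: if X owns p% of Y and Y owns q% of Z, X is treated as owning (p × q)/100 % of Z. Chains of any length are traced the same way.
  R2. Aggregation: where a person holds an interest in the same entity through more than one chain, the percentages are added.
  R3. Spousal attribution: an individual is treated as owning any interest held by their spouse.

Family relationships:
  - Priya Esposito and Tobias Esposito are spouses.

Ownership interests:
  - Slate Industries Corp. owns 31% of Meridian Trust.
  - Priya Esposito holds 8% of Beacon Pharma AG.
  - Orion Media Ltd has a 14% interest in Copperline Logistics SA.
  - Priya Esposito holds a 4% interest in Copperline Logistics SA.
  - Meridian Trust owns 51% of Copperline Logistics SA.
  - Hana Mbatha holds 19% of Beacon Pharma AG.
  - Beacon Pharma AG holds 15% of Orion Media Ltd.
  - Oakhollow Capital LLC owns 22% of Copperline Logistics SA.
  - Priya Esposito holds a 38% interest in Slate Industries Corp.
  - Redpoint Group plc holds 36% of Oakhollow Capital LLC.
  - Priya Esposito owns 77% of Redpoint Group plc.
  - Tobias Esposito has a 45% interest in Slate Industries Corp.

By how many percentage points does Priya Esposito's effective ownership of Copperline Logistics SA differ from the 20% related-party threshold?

3.3887

By spousal attribution (R3), Priya Esposito is treated as also owning Tobias Esposito's interest in Slate Industries Corp, giving 38% + 45% = 83%.
Chain via Beacon Pharma AG → Orion Media Ltd (R1): 8% × 15% × 14% = 0.168% of Copperline Logistics SA.
Chain via Redpoint Group plc → Oakhollow Capital LLC (R1): 77% × 36% × 22% = 6.0984% of Copperline Logistics SA.
Chain via Slate Industries Corp. → Meridian Trust (R1): 83% × 31% × 51% = 13.1223% of Copperline Logistics SA.
Direct interest in Copperline Logistics SA: 4%.
Aggregating (R2): 0.168% + 6.0984% + 13.1223% + 4% = 23.3887%.
23.3887% exceeds the 20% threshold by 3.3887 percentage points.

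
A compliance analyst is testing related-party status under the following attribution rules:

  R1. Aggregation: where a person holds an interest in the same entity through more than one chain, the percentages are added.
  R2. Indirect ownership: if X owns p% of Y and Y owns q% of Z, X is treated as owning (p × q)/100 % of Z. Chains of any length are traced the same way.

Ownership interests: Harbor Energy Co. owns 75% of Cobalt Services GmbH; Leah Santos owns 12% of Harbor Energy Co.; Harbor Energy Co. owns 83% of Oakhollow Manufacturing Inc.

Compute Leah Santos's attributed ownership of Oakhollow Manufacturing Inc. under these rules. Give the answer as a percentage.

9.96%

Chain via Harbor Energy Co. (R2): 12% × 83% = 9.96% of Oakhollow Manufacturing Inc.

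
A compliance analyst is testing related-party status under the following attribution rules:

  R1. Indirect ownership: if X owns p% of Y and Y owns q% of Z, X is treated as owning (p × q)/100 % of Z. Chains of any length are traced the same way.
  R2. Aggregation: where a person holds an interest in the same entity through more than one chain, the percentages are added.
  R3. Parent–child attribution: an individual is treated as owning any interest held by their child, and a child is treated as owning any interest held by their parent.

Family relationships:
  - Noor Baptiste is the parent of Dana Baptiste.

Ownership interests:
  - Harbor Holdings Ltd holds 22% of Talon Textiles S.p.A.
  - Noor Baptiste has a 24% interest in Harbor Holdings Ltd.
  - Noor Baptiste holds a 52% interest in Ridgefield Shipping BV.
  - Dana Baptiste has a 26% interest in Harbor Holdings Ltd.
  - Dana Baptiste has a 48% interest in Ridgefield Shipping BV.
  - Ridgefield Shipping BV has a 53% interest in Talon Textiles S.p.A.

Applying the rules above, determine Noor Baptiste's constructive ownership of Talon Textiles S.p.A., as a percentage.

By parent–child attribution (R3), Noor Baptiste is treated as also owning Dana Baptiste's interest in Ridgefield Shipping BV, giving 52% + 48% = 100%.
By parent–child attribution (R3), Noor Baptiste is treated as also owning Dana Baptiste's interest in Harbor Holdings Ltd, giving 24% + 26% = 50%.
Chain via Ridgefield Shipping BV (R1): 100% × 53% = 53% of Talon Textiles S.p.A.
Chain via Harbor Holdings Ltd (R1): 50% × 22% = 11% of Talon Textiles S.p.A.
Aggregating (R2): 53% + 11% = 64%.

64%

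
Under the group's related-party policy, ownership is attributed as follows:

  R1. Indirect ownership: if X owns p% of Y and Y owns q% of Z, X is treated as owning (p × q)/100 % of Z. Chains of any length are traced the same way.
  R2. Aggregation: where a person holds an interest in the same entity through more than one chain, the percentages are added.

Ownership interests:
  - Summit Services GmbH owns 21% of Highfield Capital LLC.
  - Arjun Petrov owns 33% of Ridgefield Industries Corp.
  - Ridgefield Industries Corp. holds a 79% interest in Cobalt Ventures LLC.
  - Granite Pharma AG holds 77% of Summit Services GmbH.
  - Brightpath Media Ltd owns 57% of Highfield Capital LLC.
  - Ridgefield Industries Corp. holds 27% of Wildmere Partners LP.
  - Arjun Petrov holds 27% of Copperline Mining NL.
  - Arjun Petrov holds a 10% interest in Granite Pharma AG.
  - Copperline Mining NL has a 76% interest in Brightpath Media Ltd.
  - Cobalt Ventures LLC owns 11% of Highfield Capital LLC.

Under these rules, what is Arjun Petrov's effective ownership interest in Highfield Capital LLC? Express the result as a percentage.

16.1811%

Chain via Copperline Mining NL → Brightpath Media Ltd (R1): 27% × 76% × 57% = 11.6964% of Highfield Capital LLC.
Chain via Ridgefield Industries Corp. → Cobalt Ventures LLC (R1): 33% × 79% × 11% = 2.8677% of Highfield Capital LLC.
Chain via Granite Pharma AG → Summit Services GmbH (R1): 10% × 77% × 21% = 1.617% of Highfield Capital LLC.
Aggregating (R2): 11.6964% + 2.8677% + 1.617% = 16.1811%.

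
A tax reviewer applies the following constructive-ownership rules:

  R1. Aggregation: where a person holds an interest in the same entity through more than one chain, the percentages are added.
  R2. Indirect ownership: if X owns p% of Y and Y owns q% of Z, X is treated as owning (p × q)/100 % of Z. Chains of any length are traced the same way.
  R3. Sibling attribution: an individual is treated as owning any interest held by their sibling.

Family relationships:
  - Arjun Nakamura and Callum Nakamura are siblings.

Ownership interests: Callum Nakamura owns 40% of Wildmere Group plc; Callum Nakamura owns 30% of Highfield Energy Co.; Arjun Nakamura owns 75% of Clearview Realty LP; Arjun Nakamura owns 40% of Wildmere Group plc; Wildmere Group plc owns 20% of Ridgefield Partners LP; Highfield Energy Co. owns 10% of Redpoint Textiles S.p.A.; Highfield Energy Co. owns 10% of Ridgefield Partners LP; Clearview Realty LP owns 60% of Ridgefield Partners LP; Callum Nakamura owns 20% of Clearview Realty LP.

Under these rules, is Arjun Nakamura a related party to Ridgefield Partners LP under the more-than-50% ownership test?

By sibling attribution (R3), Arjun Nakamura is treated as also owning Callum Nakamura's interest in Clearview Realty LP, giving 75% + 20% = 95%.
By sibling attribution (R3), Arjun Nakamura is treated as also owning Callum Nakamura's interest in Wildmere Group plc, giving 40% + 40% = 80%.
By sibling attribution (R3), Arjun Nakamura is treated as owning Callum Nakamura's 30% interest in Highfield Energy Co.
Chain via Clearview Realty LP (R2): 95% × 60% = 57% of Ridgefield Partners LP.
Chain via Wildmere Group plc (R2): 80% × 20% = 16% of Ridgefield Partners LP.
Chain via Highfield Energy Co. (R2): 30% × 10% = 3% of Ridgefield Partners LP.
Aggregating (R1): 57% + 16% + 3% = 76%.
76% exceeds the 50% threshold, so Arjun is a related party to Ridgefield Partners LP.

Yes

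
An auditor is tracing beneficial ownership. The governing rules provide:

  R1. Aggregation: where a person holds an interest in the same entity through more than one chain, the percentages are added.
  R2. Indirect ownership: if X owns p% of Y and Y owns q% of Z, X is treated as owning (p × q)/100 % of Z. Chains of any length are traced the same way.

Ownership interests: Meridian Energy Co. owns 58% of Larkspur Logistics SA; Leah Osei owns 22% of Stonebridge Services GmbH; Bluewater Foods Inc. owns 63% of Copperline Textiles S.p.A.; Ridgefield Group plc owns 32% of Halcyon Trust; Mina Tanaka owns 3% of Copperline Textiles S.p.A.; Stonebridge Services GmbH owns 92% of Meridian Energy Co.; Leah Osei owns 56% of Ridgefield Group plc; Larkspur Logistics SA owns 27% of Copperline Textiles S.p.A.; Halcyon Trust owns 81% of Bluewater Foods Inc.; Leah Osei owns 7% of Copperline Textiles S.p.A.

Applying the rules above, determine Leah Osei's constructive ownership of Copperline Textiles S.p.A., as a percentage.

Chain via Stonebridge Services GmbH → Meridian Energy Co. → Larkspur Logistics SA (R2): 22% × 92% × 58% × 27% = 3.169584% of Copperline Textiles S.p.A.
Chain via Ridgefield Group plc → Halcyon Trust → Bluewater Foods Inc. (R2): 56% × 32% × 81% × 63% = 9.144576% of Copperline Textiles S.p.A.
Direct interest in Copperline Textiles S.p.A: 7%.
Aggregating (R1): 3.169584% + 9.144576% + 7% = 19.31416%.

19.31416%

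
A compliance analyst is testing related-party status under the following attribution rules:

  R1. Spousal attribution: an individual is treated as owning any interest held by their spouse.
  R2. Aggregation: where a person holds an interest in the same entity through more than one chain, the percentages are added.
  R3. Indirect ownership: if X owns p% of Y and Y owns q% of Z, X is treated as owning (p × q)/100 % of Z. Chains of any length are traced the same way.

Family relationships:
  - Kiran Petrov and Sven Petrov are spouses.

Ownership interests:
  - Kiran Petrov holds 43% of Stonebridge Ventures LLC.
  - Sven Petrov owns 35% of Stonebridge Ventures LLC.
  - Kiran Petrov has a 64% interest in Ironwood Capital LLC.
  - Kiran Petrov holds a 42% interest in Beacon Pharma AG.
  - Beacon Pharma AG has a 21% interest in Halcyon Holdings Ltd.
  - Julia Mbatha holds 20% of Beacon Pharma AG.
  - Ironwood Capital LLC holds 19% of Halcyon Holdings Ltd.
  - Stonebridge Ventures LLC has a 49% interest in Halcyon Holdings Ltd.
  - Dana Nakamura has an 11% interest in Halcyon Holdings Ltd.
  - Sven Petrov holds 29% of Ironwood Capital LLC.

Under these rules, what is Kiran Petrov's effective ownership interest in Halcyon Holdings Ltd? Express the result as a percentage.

By spousal attribution (R1), Kiran Petrov is treated as also owning Sven Petrov's interest in Stonebridge Ventures LLC, giving 43% + 35% = 78%.
By spousal attribution (R1), Kiran Petrov is treated as also owning Sven Petrov's interest in Ironwood Capital LLC, giving 64% + 29% = 93%.
Chain via Beacon Pharma AG (R3): 42% × 21% = 8.82% of Halcyon Holdings Ltd.
Chain via Stonebridge Ventures LLC (R3): 78% × 49% = 38.22% of Halcyon Holdings Ltd.
Chain via Ironwood Capital LLC (R3): 93% × 19% = 17.67% of Halcyon Holdings Ltd.
Aggregating (R2): 8.82% + 38.22% + 17.67% = 64.71%.

64.71%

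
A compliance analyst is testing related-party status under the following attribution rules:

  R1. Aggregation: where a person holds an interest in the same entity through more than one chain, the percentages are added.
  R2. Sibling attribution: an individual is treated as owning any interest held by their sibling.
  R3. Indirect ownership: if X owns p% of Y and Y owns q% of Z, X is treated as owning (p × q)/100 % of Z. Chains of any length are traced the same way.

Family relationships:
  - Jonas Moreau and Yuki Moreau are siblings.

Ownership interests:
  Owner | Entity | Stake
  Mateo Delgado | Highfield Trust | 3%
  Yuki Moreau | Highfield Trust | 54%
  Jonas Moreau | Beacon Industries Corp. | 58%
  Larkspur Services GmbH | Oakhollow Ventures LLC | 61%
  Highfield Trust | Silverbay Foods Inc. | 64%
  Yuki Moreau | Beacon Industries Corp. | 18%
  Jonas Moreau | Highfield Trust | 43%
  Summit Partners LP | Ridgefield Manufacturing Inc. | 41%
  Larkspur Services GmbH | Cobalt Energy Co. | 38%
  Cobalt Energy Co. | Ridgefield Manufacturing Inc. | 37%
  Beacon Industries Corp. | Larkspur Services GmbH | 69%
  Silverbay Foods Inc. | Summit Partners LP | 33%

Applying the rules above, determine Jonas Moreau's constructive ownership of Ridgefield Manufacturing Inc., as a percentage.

By sibling attribution (R2), Jonas Moreau is treated as also owning Yuki Moreau's interest in Highfield Trust, giving 43% + 54% = 97%.
By sibling attribution (R2), Jonas Moreau is treated as also owning Yuki Moreau's interest in Beacon Industries Corp, giving 58% + 18% = 76%.
Chain via Highfield Trust → Silverbay Foods Inc. → Summit Partners LP (R3): 97% × 64% × 33% × 41% = 8.399424% of Ridgefield Manufacturing Inc.
Chain via Beacon Industries Corp. → Larkspur Services GmbH → Cobalt Energy Co. (R3): 76% × 69% × 38% × 37% = 7.373064% of Ridgefield Manufacturing Inc.
Aggregating (R1): 8.399424% + 7.373064% = 15.772488%.

15.772488%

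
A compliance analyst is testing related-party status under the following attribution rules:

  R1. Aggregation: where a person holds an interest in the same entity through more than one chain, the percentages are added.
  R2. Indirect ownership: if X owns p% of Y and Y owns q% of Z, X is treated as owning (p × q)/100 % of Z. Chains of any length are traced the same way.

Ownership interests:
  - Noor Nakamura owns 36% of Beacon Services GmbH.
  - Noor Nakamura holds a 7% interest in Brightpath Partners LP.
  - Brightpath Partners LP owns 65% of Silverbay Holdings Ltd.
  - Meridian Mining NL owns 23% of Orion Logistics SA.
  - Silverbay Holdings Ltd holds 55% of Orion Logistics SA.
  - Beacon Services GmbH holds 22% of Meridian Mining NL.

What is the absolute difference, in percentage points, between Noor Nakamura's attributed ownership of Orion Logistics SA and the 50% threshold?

45.6759

Chain via Brightpath Partners LP → Silverbay Holdings Ltd (R2): 7% × 65% × 55% = 2.5025% of Orion Logistics SA.
Chain via Beacon Services GmbH → Meridian Mining NL (R2): 36% × 22% × 23% = 1.8216% of Orion Logistics SA.
Aggregating (R1): 2.5025% + 1.8216% = 4.3241%.
4.3241% falls short of the 50% threshold by 45.6759 percentage points.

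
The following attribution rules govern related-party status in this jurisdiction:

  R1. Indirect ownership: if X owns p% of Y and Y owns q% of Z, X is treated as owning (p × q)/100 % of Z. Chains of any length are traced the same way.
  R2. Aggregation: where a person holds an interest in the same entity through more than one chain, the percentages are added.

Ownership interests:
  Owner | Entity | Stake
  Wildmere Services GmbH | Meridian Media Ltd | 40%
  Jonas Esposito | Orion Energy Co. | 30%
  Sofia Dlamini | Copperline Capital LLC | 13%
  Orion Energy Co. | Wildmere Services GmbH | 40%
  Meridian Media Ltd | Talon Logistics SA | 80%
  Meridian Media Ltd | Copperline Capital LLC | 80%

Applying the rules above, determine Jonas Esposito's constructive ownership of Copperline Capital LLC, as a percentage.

Chain via Orion Energy Co. → Wildmere Services GmbH → Meridian Media Ltd (R1): 30% × 40% × 40% × 80% = 3.84% of Copperline Capital LLC.

3.84%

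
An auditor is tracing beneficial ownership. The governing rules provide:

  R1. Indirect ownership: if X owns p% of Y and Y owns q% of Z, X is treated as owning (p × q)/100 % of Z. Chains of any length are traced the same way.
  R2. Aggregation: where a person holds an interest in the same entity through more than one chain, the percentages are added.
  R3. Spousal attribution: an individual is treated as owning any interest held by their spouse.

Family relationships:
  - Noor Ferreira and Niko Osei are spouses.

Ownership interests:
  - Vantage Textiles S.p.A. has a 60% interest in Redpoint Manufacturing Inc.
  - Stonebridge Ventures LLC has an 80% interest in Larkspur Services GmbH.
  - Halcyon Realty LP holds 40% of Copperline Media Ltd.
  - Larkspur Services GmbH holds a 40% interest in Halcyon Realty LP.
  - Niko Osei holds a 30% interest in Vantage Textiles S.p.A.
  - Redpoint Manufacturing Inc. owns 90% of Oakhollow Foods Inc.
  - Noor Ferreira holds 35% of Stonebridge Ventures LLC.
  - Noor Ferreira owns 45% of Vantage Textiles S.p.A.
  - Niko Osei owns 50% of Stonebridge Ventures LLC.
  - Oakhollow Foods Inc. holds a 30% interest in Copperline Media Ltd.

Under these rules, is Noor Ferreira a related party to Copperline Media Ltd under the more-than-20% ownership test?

By spousal attribution (R3), Noor Ferreira is treated as also owning Niko Osei's interest in Vantage Textiles S.p.A, giving 45% + 30% = 75%.
By spousal attribution (R3), Noor Ferreira is treated as also owning Niko Osei's interest in Stonebridge Ventures LLC, giving 35% + 50% = 85%.
Chain via Vantage Textiles S.p.A. → Redpoint Manufacturing Inc. → Oakhollow Foods Inc. (R1): 75% × 60% × 90% × 30% = 12.15% of Copperline Media Ltd.
Chain via Stonebridge Ventures LLC → Larkspur Services GmbH → Halcyon Realty LP (R1): 85% × 80% × 40% × 40% = 10.88% of Copperline Media Ltd.
Aggregating (R2): 12.15% + 10.88% = 23.03%.
23.03% exceeds the 20% threshold, so Noor is a related party to Copperline Media Ltd.

Yes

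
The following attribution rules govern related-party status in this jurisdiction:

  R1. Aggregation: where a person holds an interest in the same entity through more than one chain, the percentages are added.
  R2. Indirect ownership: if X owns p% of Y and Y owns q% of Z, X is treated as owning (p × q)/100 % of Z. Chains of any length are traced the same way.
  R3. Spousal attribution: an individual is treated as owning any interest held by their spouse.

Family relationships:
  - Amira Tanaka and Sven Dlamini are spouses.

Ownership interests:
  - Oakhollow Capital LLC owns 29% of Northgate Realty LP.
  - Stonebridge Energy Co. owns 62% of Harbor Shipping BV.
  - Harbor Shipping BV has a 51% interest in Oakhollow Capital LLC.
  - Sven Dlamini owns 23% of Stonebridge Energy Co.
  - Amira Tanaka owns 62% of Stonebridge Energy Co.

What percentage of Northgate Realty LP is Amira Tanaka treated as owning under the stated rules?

By spousal attribution (R3), Amira Tanaka is treated as also owning Sven Dlamini's interest in Stonebridge Energy Co, giving 62% + 23% = 85%.
Chain via Stonebridge Energy Co. → Harbor Shipping BV → Oakhollow Capital LLC (R2): 85% × 62% × 51% × 29% = 7.79433% of Northgate Realty LP.

7.79433%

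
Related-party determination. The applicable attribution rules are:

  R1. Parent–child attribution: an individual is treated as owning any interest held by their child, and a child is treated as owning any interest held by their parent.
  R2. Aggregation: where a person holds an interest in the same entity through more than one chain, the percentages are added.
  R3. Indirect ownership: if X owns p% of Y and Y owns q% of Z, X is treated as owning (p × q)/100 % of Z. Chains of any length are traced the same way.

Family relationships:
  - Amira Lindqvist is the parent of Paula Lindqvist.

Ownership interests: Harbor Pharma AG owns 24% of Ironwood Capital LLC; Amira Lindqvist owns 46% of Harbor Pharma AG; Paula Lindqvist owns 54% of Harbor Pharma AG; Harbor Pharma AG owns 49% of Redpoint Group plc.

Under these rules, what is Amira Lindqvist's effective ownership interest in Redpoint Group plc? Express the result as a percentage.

By parent–child attribution (R1), Amira Lindqvist is treated as also owning Paula Lindqvist's interest in Harbor Pharma AG, giving 46% + 54% = 100%.
Chain via Harbor Pharma AG (R3): 100% × 49% = 49% of Redpoint Group plc.

49%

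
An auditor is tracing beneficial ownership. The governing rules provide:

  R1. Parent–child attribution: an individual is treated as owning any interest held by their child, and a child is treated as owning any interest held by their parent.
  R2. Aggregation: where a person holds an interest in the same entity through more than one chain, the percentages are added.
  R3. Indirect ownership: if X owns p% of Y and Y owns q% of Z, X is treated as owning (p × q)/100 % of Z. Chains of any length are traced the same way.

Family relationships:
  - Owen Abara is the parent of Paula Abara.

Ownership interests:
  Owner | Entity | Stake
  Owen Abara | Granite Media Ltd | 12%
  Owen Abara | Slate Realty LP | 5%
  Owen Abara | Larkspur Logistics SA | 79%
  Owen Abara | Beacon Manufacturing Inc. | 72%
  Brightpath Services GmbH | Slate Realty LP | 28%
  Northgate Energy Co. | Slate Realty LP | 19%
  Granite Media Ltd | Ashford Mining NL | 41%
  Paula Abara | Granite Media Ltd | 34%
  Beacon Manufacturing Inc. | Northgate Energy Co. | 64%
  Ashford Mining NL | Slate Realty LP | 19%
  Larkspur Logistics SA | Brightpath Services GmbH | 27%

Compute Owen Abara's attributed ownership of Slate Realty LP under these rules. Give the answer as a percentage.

23.311%

By parent–child attribution (R1), Owen Abara is treated as also owning Paula Abara's interest in Granite Media Ltd, giving 12% + 34% = 46%.
Chain via Granite Media Ltd → Ashford Mining NL (R3): 46% × 41% × 19% = 3.5834% of Slate Realty LP.
Chain via Larkspur Logistics SA → Brightpath Services GmbH (R3): 79% × 27% × 28% = 5.9724% of Slate Realty LP.
Chain via Beacon Manufacturing Inc. → Northgate Energy Co. (R3): 72% × 64% × 19% = 8.7552% of Slate Realty LP.
Direct interest in Slate Realty LP: 5%.
Aggregating (R2): 3.5834% + 5.9724% + 8.7552% + 5% = 23.311%.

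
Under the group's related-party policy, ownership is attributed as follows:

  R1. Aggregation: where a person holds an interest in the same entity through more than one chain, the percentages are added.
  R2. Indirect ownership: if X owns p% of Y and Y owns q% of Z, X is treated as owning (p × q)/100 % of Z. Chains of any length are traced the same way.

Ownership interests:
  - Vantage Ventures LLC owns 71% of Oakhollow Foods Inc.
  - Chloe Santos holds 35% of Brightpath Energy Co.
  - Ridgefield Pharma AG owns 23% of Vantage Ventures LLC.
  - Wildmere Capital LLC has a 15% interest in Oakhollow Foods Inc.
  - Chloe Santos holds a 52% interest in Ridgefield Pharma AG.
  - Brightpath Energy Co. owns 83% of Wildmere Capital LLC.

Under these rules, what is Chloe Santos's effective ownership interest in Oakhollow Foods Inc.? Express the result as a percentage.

12.8491%

Chain via Brightpath Energy Co. → Wildmere Capital LLC (R2): 35% × 83% × 15% = 4.3575% of Oakhollow Foods Inc.
Chain via Ridgefield Pharma AG → Vantage Ventures LLC (R2): 52% × 23% × 71% = 8.4916% of Oakhollow Foods Inc.
Aggregating (R1): 4.3575% + 8.4916% = 12.8491%.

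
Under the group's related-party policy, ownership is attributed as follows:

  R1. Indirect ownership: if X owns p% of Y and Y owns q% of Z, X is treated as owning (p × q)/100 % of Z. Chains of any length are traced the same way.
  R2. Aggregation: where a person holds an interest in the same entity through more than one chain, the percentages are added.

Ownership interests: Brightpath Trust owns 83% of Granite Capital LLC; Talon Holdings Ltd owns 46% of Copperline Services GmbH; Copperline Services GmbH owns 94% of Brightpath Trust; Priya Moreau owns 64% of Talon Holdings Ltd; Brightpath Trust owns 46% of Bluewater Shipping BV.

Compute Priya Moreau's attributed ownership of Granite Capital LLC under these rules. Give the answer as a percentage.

Chain via Talon Holdings Ltd → Copperline Services GmbH → Brightpath Trust (R1): 64% × 46% × 94% × 83% = 22.969088% of Granite Capital LLC.

22.969088%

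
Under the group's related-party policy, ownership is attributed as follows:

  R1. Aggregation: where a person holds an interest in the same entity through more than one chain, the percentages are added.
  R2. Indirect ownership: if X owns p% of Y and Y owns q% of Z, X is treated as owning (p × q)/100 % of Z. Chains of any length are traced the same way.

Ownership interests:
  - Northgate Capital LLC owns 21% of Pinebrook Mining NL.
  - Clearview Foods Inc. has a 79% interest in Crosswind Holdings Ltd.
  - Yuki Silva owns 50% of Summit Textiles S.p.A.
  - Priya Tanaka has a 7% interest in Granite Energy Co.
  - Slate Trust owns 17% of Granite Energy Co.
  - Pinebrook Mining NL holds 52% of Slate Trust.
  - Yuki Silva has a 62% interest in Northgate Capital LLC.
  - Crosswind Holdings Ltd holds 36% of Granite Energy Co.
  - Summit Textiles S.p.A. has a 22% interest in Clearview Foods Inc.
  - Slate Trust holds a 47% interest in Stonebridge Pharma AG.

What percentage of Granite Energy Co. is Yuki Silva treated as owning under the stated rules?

Chain via Summit Textiles S.p.A. → Clearview Foods Inc. → Crosswind Holdings Ltd (R2): 50% × 22% × 79% × 36% = 3.1284% of Granite Energy Co.
Chain via Northgate Capital LLC → Pinebrook Mining NL → Slate Trust (R2): 62% × 21% × 52% × 17% = 1.150968% of Granite Energy Co.
Aggregating (R1): 3.1284% + 1.150968% = 4.279368%.

4.279368%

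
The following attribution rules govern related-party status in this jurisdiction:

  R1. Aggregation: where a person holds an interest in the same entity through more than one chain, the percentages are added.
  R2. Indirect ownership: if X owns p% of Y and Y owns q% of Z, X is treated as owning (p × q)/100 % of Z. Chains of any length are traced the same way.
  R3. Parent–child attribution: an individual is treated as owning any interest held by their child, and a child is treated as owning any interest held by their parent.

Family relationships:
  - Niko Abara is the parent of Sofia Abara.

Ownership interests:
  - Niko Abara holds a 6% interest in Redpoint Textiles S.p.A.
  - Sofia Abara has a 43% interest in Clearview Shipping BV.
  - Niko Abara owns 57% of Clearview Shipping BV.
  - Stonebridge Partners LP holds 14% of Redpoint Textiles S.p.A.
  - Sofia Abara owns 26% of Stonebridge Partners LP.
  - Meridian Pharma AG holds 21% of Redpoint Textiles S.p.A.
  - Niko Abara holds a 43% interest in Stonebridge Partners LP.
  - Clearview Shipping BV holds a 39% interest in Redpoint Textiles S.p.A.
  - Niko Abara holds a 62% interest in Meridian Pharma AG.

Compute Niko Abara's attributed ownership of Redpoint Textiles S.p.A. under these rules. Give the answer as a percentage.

By parent–child attribution (R3), Niko Abara is treated as also owning Sofia Abara's interest in Clearview Shipping BV, giving 57% + 43% = 100%.
By parent–child attribution (R3), Niko Abara is treated as also owning Sofia Abara's interest in Stonebridge Partners LP, giving 43% + 26% = 69%.
Chain via Clearview Shipping BV (R2): 100% × 39% = 39% of Redpoint Textiles S.p.A.
Chain via Meridian Pharma AG (R2): 62% × 21% = 13.02% of Redpoint Textiles S.p.A.
Chain via Stonebridge Partners LP (R2): 69% × 14% = 9.66% of Redpoint Textiles S.p.A.
Direct interest in Redpoint Textiles S.p.A: 6%.
Aggregating (R1): 39% + 13.02% + 9.66% + 6% = 67.68%.

67.68%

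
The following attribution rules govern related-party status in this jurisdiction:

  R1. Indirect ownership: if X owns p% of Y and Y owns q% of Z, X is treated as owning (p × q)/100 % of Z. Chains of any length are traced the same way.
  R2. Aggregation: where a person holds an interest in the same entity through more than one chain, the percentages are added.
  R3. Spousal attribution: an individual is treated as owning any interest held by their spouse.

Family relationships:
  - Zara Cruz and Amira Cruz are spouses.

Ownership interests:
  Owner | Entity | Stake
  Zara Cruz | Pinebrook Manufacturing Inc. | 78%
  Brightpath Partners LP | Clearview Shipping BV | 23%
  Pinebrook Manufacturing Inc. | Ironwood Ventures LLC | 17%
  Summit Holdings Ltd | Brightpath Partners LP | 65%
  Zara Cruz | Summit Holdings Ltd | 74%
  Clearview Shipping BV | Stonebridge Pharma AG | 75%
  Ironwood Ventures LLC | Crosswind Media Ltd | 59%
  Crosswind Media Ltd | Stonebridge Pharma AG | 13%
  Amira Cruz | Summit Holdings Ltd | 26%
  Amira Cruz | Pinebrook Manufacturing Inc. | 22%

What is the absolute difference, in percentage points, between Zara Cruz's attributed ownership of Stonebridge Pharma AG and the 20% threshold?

7.4836

By spousal attribution (R3), Zara Cruz is treated as also owning Amira Cruz's interest in Pinebrook Manufacturing Inc, giving 78% + 22% = 100%.
By spousal attribution (R3), Zara Cruz is treated as also owning Amira Cruz's interest in Summit Holdings Ltd, giving 74% + 26% = 100%.
Chain via Pinebrook Manufacturing Inc. → Ironwood Ventures LLC → Crosswind Media Ltd (R1): 100% × 17% × 59% × 13% = 1.3039% of Stonebridge Pharma AG.
Chain via Summit Holdings Ltd → Brightpath Partners LP → Clearview Shipping BV (R1): 100% × 65% × 23% × 75% = 11.2125% of Stonebridge Pharma AG.
Aggregating (R2): 1.3039% + 11.2125% = 12.5164%.
12.5164% falls short of the 20% threshold by 7.4836 percentage points.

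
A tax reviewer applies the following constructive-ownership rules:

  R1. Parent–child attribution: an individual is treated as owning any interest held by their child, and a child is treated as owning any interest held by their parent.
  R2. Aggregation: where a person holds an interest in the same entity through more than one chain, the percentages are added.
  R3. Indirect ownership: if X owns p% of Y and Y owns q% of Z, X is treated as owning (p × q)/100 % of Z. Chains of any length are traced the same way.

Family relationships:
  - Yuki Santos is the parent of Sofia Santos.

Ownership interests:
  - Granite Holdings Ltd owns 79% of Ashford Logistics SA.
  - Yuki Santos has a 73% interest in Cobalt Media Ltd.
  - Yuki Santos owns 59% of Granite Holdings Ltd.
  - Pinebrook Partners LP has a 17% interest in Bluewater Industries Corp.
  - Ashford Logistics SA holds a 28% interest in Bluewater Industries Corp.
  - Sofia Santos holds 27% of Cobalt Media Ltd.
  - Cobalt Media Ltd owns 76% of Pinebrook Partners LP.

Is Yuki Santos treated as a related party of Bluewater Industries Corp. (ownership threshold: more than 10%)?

Yes

By parent–child attribution (R1), Yuki Santos is treated as also owning Sofia Santos's interest in Cobalt Media Ltd, giving 73% + 27% = 100%.
Chain via Granite Holdings Ltd → Ashford Logistics SA (R3): 59% × 79% × 28% = 13.0508% of Bluewater Industries Corp.
Chain via Cobalt Media Ltd → Pinebrook Partners LP (R3): 100% × 76% × 17% = 12.92% of Bluewater Industries Corp.
Aggregating (R2): 13.0508% + 12.92% = 25.9708%.
25.9708% exceeds the 10% threshold, so Yuki is a related party to Bluewater Industries Corp.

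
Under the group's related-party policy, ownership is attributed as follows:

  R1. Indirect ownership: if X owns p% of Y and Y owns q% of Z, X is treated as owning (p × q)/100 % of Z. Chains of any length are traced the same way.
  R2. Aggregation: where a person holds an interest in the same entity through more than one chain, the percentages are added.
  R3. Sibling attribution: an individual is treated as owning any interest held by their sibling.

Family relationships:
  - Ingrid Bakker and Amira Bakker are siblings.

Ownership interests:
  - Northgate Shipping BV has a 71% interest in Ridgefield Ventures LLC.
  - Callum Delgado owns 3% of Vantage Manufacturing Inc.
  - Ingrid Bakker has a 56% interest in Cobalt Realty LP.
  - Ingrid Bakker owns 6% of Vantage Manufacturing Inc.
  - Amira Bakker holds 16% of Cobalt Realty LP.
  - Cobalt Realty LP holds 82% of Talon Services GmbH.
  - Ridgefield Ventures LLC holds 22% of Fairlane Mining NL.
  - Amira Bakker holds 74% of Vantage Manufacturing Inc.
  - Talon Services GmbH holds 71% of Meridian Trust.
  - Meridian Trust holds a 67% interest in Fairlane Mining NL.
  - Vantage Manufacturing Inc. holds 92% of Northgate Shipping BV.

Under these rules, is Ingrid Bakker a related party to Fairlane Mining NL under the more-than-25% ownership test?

Yes

By sibling attribution (R3), Ingrid Bakker is treated as also owning Amira Bakker's interest in Vantage Manufacturing Inc, giving 6% + 74% = 80%.
By sibling attribution (R3), Ingrid Bakker is treated as also owning Amira Bakker's interest in Cobalt Realty LP, giving 56% + 16% = 72%.
Chain via Vantage Manufacturing Inc. → Northgate Shipping BV → Ridgefield Ventures LLC (R1): 80% × 92% × 71% × 22% = 11.49632% of Fairlane Mining NL.
Chain via Cobalt Realty LP → Talon Services GmbH → Meridian Trust (R1): 72% × 82% × 71% × 67% = 28.085328% of Fairlane Mining NL.
Aggregating (R2): 11.49632% + 28.085328% = 39.581648%.
39.581648% exceeds the 25% threshold, so Ingrid is a related party to Fairlane Mining NL.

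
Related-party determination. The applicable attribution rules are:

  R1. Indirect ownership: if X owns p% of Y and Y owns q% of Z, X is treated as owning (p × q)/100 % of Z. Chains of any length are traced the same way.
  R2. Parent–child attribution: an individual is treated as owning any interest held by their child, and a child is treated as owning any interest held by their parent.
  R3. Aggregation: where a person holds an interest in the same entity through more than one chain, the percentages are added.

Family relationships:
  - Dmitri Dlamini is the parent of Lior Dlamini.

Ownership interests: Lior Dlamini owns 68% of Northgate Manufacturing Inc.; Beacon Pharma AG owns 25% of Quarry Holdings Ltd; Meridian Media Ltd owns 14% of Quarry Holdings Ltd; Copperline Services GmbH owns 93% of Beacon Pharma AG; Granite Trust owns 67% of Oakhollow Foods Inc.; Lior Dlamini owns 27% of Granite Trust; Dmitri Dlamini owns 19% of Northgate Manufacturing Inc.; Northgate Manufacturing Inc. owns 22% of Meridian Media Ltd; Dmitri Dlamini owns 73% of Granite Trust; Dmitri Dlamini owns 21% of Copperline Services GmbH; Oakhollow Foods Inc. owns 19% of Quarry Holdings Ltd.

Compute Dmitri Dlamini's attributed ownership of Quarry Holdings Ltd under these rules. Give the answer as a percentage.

By parent–child attribution (R2), Dmitri Dlamini is treated as also owning Lior Dlamini's interest in Granite Trust, giving 73% + 27% = 100%.
By parent–child attribution (R2), Dmitri Dlamini is treated as also owning Lior Dlamini's interest in Northgate Manufacturing Inc, giving 19% + 68% = 87%.
Chain via Granite Trust → Oakhollow Foods Inc. (R1): 100% × 67% × 19% = 12.73% of Quarry Holdings Ltd.
Chain via Copperline Services GmbH → Beacon Pharma AG (R1): 21% × 93% × 25% = 4.8825% of Quarry Holdings Ltd.
Chain via Northgate Manufacturing Inc. → Meridian Media Ltd (R1): 87% × 22% × 14% = 2.6796% of Quarry Holdings Ltd.
Aggregating (R3): 12.73% + 4.8825% + 2.6796% = 20.2921%.

20.2921%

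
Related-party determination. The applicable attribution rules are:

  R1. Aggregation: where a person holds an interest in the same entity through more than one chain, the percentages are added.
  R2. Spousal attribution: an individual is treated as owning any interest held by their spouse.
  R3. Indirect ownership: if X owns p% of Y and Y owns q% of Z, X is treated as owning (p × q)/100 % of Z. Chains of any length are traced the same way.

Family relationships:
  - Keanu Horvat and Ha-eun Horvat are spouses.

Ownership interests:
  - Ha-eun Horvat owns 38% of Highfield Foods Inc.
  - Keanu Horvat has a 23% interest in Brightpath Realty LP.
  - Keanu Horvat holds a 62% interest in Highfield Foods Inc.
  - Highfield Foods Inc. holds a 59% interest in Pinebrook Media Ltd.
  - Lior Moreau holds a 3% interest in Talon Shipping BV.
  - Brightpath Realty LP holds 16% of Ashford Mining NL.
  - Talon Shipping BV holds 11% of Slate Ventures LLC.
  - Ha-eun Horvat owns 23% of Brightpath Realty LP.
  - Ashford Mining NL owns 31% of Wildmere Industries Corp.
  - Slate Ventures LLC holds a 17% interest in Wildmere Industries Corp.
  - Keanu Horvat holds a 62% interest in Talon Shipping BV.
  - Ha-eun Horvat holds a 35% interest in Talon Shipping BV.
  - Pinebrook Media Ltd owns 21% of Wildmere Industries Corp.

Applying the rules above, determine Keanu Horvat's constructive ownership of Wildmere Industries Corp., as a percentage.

By spousal attribution (R2), Keanu Horvat is treated as also owning Ha-eun Horvat's interest in Talon Shipping BV, giving 62% + 35% = 97%.
By spousal attribution (R2), Keanu Horvat is treated as also owning Ha-eun Horvat's interest in Highfield Foods Inc, giving 62% + 38% = 100%.
By spousal attribution (R2), Keanu Horvat is treated as also owning Ha-eun Horvat's interest in Brightpath Realty LP, giving 23% + 23% = 46%.
Chain via Talon Shipping BV → Slate Ventures LLC (R3): 97% × 11% × 17% = 1.8139% of Wildmere Industries Corp.
Chain via Highfield Foods Inc. → Pinebrook Media Ltd (R3): 100% × 59% × 21% = 12.39% of Wildmere Industries Corp.
Chain via Brightpath Realty LP → Ashford Mining NL (R3): 46% × 16% × 31% = 2.2816% of Wildmere Industries Corp.
Aggregating (R1): 1.8139% + 12.39% + 2.2816% = 16.4855%.

16.4855%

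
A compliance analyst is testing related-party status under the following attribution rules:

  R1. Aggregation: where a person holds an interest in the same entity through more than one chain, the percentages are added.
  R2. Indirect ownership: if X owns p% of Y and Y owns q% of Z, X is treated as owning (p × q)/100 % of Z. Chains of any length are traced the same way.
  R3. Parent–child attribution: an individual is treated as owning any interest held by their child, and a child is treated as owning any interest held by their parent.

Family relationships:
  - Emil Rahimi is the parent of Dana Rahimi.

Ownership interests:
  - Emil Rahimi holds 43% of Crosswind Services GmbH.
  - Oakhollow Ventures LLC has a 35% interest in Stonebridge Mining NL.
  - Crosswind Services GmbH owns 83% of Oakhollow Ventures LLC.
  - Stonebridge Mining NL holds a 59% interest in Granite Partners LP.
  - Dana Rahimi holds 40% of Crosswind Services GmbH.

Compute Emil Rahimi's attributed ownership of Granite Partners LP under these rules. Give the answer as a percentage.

By parent–child attribution (R3), Emil Rahimi is treated as also owning Dana Rahimi's interest in Crosswind Services GmbH, giving 43% + 40% = 83%.
Chain via Crosswind Services GmbH → Oakhollow Ventures LLC → Stonebridge Mining NL (R2): 83% × 83% × 35% × 59% = 14.225785% of Granite Partners LP.

14.225785%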